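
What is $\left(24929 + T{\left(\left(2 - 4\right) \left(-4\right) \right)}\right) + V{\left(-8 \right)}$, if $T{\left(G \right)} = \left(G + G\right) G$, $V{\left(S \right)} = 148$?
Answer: $25205$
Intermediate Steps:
$T{\left(G \right)} = 2 G^{2}$ ($T{\left(G \right)} = 2 G G = 2 G^{2}$)
$\left(24929 + T{\left(\left(2 - 4\right) \left(-4\right) \right)}\right) + V{\left(-8 \right)} = \left(24929 + 2 \left(\left(2 - 4\right) \left(-4\right)\right)^{2}\right) + 148 = \left(24929 + 2 \left(\left(-2\right) \left(-4\right)\right)^{2}\right) + 148 = \left(24929 + 2 \cdot 8^{2}\right) + 148 = \left(24929 + 2 \cdot 64\right) + 148 = \left(24929 + 128\right) + 148 = 25057 + 148 = 25205$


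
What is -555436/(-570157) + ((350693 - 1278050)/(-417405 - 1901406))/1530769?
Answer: 93883626487235113/96371845670140403 ≈ 0.97418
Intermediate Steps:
-555436/(-570157) + ((350693 - 1278050)/(-417405 - 1901406))/1530769 = -555436*(-1/570157) - 927357/(-2318811)*(1/1530769) = 79348/81451 - 927357*(-1/2318811)*(1/1530769) = 79348/81451 + (309119/772937)*(1/1530769) = 79348/81451 + 309119/1183187998553 = 93883626487235113/96371845670140403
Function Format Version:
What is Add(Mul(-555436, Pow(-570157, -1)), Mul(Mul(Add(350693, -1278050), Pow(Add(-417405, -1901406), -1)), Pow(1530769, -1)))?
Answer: Rational(93883626487235113, 96371845670140403) ≈ 0.97418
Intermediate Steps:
Add(Mul(-555436, Pow(-570157, -1)), Mul(Mul(Add(350693, -1278050), Pow(Add(-417405, -1901406), -1)), Pow(1530769, -1))) = Add(Mul(-555436, Rational(-1, 570157)), Mul(Mul(-927357, Pow(-2318811, -1)), Rational(1, 1530769))) = Add(Rational(79348, 81451), Mul(Mul(-927357, Rational(-1, 2318811)), Rational(1, 1530769))) = Add(Rational(79348, 81451), Mul(Rational(309119, 772937), Rational(1, 1530769))) = Add(Rational(79348, 81451), Rational(309119, 1183187998553)) = Rational(93883626487235113, 96371845670140403)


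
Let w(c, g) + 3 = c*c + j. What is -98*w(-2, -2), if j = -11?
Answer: 980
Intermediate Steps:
w(c, g) = -14 + c² (w(c, g) = -3 + (c*c - 11) = -3 + (c² - 11) = -3 + (-11 + c²) = -14 + c²)
-98*w(-2, -2) = -98*(-14 + (-2)²) = -98*(-14 + 4) = -98*(-10) = 980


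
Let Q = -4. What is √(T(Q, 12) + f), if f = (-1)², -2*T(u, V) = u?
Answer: √3 ≈ 1.7320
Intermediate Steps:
T(u, V) = -u/2
f = 1
√(T(Q, 12) + f) = √(-½*(-4) + 1) = √(2 + 1) = √3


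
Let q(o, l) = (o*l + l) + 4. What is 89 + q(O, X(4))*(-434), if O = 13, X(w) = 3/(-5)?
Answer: 9993/5 ≈ 1998.6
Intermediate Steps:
X(w) = -⅗ (X(w) = 3*(-⅕) = -⅗)
q(o, l) = 4 + l + l*o (q(o, l) = (l*o + l) + 4 = (l + l*o) + 4 = 4 + l + l*o)
89 + q(O, X(4))*(-434) = 89 + (4 - ⅗ - ⅗*13)*(-434) = 89 + (4 - ⅗ - 39/5)*(-434) = 89 - 22/5*(-434) = 89 + 9548/5 = 9993/5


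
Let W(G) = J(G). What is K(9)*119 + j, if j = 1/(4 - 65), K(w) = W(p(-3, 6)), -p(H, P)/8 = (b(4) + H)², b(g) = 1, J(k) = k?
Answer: -232289/61 ≈ -3808.0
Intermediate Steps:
p(H, P) = -8*(1 + H)²
W(G) = G
K(w) = -32 (K(w) = -8*(1 - 3)² = -8*(-2)² = -8*4 = -32)
j = -1/61 (j = 1/(-61) = -1/61 ≈ -0.016393)
K(9)*119 + j = -32*119 - 1/61 = -3808 - 1/61 = -232289/61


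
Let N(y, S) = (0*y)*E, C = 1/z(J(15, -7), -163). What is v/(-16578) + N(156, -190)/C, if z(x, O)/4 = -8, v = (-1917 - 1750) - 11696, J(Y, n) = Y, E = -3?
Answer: 569/614 ≈ 0.92671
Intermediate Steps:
v = -15363 (v = -3667 - 11696 = -15363)
z(x, O) = -32 (z(x, O) = 4*(-8) = -32)
C = -1/32 (C = 1/(-32) = -1/32 ≈ -0.031250)
N(y, S) = 0 (N(y, S) = (0*y)*(-3) = 0*(-3) = 0)
v/(-16578) + N(156, -190)/C = -15363/(-16578) + 0/(-1/32) = -15363*(-1/16578) + 0*(-32) = 569/614 + 0 = 569/614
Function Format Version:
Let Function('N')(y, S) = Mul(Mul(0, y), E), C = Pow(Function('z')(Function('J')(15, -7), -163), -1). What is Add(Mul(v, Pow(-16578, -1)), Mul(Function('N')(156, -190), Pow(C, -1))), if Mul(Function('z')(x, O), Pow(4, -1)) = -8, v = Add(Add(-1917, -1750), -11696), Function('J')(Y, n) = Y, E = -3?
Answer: Rational(569, 614) ≈ 0.92671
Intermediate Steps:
v = -15363 (v = Add(-3667, -11696) = -15363)
Function('z')(x, O) = -32 (Function('z')(x, O) = Mul(4, -8) = -32)
C = Rational(-1, 32) (C = Pow(-32, -1) = Rational(-1, 32) ≈ -0.031250)
Function('N')(y, S) = 0 (Function('N')(y, S) = Mul(Mul(0, y), -3) = Mul(0, -3) = 0)
Add(Mul(v, Pow(-16578, -1)), Mul(Function('N')(156, -190), Pow(C, -1))) = Add(Mul(-15363, Pow(-16578, -1)), Mul(0, Pow(Rational(-1, 32), -1))) = Add(Mul(-15363, Rational(-1, 16578)), Mul(0, -32)) = Add(Rational(569, 614), 0) = Rational(569, 614)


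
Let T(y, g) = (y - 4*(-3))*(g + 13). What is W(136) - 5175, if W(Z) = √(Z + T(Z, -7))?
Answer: -5143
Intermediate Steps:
T(y, g) = (12 + y)*(13 + g) (T(y, g) = (y + 12)*(13 + g) = (12 + y)*(13 + g))
W(Z) = √(72 + 7*Z) (W(Z) = √(Z + (156 + 12*(-7) + 13*Z - 7*Z)) = √(Z + (156 - 84 + 13*Z - 7*Z)) = √(Z + (72 + 6*Z)) = √(72 + 7*Z))
W(136) - 5175 = √(72 + 7*136) - 5175 = √(72 + 952) - 5175 = √1024 - 5175 = 32 - 5175 = -5143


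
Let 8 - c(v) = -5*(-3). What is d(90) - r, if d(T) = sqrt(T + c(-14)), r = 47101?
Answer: -47101 + sqrt(83) ≈ -47092.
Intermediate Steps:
c(v) = -7 (c(v) = 8 - (-5)*(-3) = 8 - 1*15 = 8 - 15 = -7)
d(T) = sqrt(-7 + T) (d(T) = sqrt(T - 7) = sqrt(-7 + T))
d(90) - r = sqrt(-7 + 90) - 1*47101 = sqrt(83) - 47101 = -47101 + sqrt(83)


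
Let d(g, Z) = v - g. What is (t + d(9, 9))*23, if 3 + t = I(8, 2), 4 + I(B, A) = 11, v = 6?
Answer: 23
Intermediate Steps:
I(B, A) = 7 (I(B, A) = -4 + 11 = 7)
t = 4 (t = -3 + 7 = 4)
d(g, Z) = 6 - g
(t + d(9, 9))*23 = (4 + (6 - 1*9))*23 = (4 + (6 - 9))*23 = (4 - 3)*23 = 1*23 = 23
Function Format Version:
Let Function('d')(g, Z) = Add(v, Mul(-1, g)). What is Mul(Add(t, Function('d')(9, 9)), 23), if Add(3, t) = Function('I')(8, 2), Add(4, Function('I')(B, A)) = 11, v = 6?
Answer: 23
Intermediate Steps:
Function('I')(B, A) = 7 (Function('I')(B, A) = Add(-4, 11) = 7)
t = 4 (t = Add(-3, 7) = 4)
Function('d')(g, Z) = Add(6, Mul(-1, g))
Mul(Add(t, Function('d')(9, 9)), 23) = Mul(Add(4, Add(6, Mul(-1, 9))), 23) = Mul(Add(4, Add(6, -9)), 23) = Mul(Add(4, -3), 23) = Mul(1, 23) = 23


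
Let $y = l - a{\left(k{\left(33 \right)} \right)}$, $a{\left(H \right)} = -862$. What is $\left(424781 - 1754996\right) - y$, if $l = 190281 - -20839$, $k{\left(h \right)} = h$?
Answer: $-1542197$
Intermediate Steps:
$l = 211120$ ($l = 190281 + 20839 = 211120$)
$y = 211982$ ($y = 211120 - -862 = 211120 + 862 = 211982$)
$\left(424781 - 1754996\right) - y = \left(424781 - 1754996\right) - 211982 = -1330215 - 211982 = -1542197$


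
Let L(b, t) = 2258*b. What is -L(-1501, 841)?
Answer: 3389258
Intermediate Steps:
-L(-1501, 841) = -2258*(-1501) = -1*(-3389258) = 3389258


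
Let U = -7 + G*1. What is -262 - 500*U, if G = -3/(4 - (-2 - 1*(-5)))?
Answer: 4738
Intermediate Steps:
G = -3 (G = -3/(4 - (-2 + 5)) = -3/(4 - 1*3) = -3/(4 - 3) = -3/1 = -3*1 = -3)
U = -10 (U = -7 - 3*1 = -7 - 3 = -10)
-262 - 500*U = -262 - 500*(-10) = -262 + 5000 = 4738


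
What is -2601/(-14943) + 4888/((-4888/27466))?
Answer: -8047487/293 ≈ -27466.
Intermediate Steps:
-2601/(-14943) + 4888/((-4888/27466)) = -2601*(-1/14943) + 4888/((-4888*1/27466)) = 51/293 + 4888/(-2444/13733) = 51/293 + 4888*(-13733/2444) = 51/293 - 27466 = -8047487/293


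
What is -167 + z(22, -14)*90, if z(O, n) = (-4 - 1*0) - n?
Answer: 733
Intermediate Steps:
z(O, n) = -4 - n (z(O, n) = (-4 + 0) - n = -4 - n)
-167 + z(22, -14)*90 = -167 + (-4 - 1*(-14))*90 = -167 + (-4 + 14)*90 = -167 + 10*90 = -167 + 900 = 733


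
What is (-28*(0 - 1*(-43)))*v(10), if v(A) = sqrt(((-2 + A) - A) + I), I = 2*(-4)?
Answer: -1204*I*sqrt(10) ≈ -3807.4*I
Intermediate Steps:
I = -8
v(A) = I*sqrt(10) (v(A) = sqrt(((-2 + A) - A) - 8) = sqrt(-2 - 8) = sqrt(-10) = I*sqrt(10))
(-28*(0 - 1*(-43)))*v(10) = (-28*(0 - 1*(-43)))*(I*sqrt(10)) = (-28*(0 + 43))*(I*sqrt(10)) = (-28*43)*(I*sqrt(10)) = -1204*I*sqrt(10)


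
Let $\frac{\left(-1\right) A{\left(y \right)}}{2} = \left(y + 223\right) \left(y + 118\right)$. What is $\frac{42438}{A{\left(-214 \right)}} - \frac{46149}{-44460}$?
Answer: $\frac{9104347}{355680} \approx 25.597$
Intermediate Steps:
$A{\left(y \right)} = - 2 \left(118 + y\right) \left(223 + y\right)$ ($A{\left(y \right)} = - 2 \left(y + 223\right) \left(y + 118\right) = - 2 \left(223 + y\right) \left(118 + y\right) = - 2 \left(118 + y\right) \left(223 + y\right)$)
$\frac{42438}{A{\left(-214 \right)}} - \frac{46149}{-44460} = \frac{42438}{-52628 - -145948 - 2 \left(-214\right)^{2}} - \frac{46149}{-44460} = \frac{42438}{-52628 + 145948 - 91592} - - \frac{15383}{14820} = \frac{42438}{-52628 + 145948 - 91592} + \frac{15383}{14820} = \frac{42438}{1728} + \frac{15383}{14820} = 42438 \cdot \frac{1}{1728} + \frac{15383}{14820} = \frac{7073}{288} + \frac{15383}{14820} = \frac{9104347}{355680}$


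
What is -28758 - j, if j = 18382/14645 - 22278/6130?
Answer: -511188673/17777 ≈ -28756.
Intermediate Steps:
j = -42293/17777 (j = 18382*(1/14645) - 22278*1/6130 = 182/145 - 11139/3065 = -42293/17777 ≈ -2.3791)
-28758 - j = -28758 - 1*(-42293/17777) = -28758 + 42293/17777 = -511188673/17777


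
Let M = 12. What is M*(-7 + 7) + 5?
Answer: 5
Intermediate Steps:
M*(-7 + 7) + 5 = 12*(-7 + 7) + 5 = 12*0 + 5 = 0 + 5 = 5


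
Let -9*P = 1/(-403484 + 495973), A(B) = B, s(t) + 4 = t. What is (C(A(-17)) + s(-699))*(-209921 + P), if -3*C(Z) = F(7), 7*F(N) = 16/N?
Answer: 18060442009930954/122362947 ≈ 1.4760e+8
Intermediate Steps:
s(t) = -4 + t
F(N) = 16/(7*N) (F(N) = (16/N)/7 = 16/(7*N))
C(Z) = -16/147 (C(Z) = -16/(21*7) = -⅓*16/49 = -16/147)
P = -1/832401 (P = -1/(9*(-403484 + 495973)) = -⅑/92489 = -⅑*1/92489 = -1/832401 ≈ -1.2013e-6)
(C(A(-17)) + s(-699))*(-209921 + P) = (-16/147 + (-4 - 699))*(-209921 - 1/832401) = (-16/147 - 703)*(-174738450322/832401) = -103357/147*(-174738450322/832401) = 18060442009930954/122362947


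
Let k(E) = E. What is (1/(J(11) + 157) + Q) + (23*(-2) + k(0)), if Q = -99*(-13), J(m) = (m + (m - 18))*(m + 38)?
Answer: 438074/353 ≈ 1241.0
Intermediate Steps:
J(m) = (-18 + 2*m)*(38 + m) (J(m) = (m + (-18 + m))*(38 + m) = (-18 + 2*m)*(38 + m))
Q = 1287
(1/(J(11) + 157) + Q) + (23*(-2) + k(0)) = (1/((-684 + 2*11**2 + 58*11) + 157) + 1287) + (23*(-2) + 0) = (1/((-684 + 2*121 + 638) + 157) + 1287) + (-46 + 0) = (1/((-684 + 242 + 638) + 157) + 1287) - 46 = (1/(196 + 157) + 1287) - 46 = (1/353 + 1287) - 46 = 454312/353 - 46 = 438074/353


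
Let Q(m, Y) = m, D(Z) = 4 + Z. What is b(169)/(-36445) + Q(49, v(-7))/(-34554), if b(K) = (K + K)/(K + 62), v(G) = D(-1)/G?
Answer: -141400069/96967680810 ≈ -0.0014582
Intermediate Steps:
v(G) = 3/G (v(G) = (4 - 1)/G = 3/G)
b(K) = 2*K/(62 + K) (b(K) = (2*K)/(62 + K) = 2*K/(62 + K))
b(169)/(-36445) + Q(49, v(-7))/(-34554) = (2*169/(62 + 169))/(-36445) + 49/(-34554) = (2*169/231)*(-1/36445) + 49*(-1/34554) = (2*169*(1/231))*(-1/36445) - 49/34554 = (338/231)*(-1/36445) - 49/34554 = -338/8418795 - 49/34554 = -141400069/96967680810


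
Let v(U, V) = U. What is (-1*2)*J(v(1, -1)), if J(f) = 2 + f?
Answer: -6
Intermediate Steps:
(-1*2)*J(v(1, -1)) = (-1*2)*(2 + 1) = -2*3 = -6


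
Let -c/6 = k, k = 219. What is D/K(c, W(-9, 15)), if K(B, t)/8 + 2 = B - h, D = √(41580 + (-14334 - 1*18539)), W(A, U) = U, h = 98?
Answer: -√8707/11312 ≈ -0.0082489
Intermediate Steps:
c = -1314 (c = -6*219 = -1314)
D = √8707 (D = √(41580 + (-14334 - 18539)) = √(41580 - 32873) = √8707 ≈ 93.311)
K(B, t) = -800 + 8*B (K(B, t) = -16 + 8*(B - 1*98) = -16 + 8*(B - 98) = -16 + 8*(-98 + B) = -16 + (-784 + 8*B) = -800 + 8*B)
D/K(c, W(-9, 15)) = √8707/(-800 + 8*(-1314)) = √8707/(-800 - 10512) = √8707/(-11312) = √8707*(-1/11312) = -√8707/11312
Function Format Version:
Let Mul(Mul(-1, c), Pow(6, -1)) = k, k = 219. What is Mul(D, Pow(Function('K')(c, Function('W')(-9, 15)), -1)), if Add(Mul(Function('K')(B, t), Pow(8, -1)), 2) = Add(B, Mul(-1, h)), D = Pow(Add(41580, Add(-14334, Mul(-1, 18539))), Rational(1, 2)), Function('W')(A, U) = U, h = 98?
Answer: Mul(Rational(-1, 11312), Pow(8707, Rational(1, 2))) ≈ -0.0082489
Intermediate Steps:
c = -1314 (c = Mul(-6, 219) = -1314)
D = Pow(8707, Rational(1, 2)) (D = Pow(Add(41580, Add(-14334, -18539)), Rational(1, 2)) = Pow(Add(41580, -32873), Rational(1, 2)) = Pow(8707, Rational(1, 2)) ≈ 93.311)
Function('K')(B, t) = Add(-800, Mul(8, B)) (Function('K')(B, t) = Add(-16, Mul(8, Add(B, Mul(-1, 98)))) = Add(-16, Mul(8, Add(B, -98))) = Add(-16, Mul(8, Add(-98, B))) = Add(-16, Add(-784, Mul(8, B))) = Add(-800, Mul(8, B)))
Mul(D, Pow(Function('K')(c, Function('W')(-9, 15)), -1)) = Mul(Pow(8707, Rational(1, 2)), Pow(Add(-800, Mul(8, -1314)), -1)) = Mul(Pow(8707, Rational(1, 2)), Pow(Add(-800, -10512), -1)) = Mul(Pow(8707, Rational(1, 2)), Pow(-11312, -1)) = Mul(Pow(8707, Rational(1, 2)), Rational(-1, 11312)) = Mul(Rational(-1, 11312), Pow(8707, Rational(1, 2)))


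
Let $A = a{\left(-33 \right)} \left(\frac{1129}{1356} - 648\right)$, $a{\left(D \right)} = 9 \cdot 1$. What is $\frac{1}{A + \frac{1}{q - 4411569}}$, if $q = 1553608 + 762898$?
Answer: $- \frac{946968476}{5515624174103} \approx -0.00017169$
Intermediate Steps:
$a{\left(D \right)} = 9$
$q = 2316506$
$A = - \frac{2632677}{452}$ ($A = 9 \left(\frac{1129}{1356} - 648\right) = 9 \left(- \frac{877559}{1356}\right) = - \frac{2632677}{452} \approx -5824.5$)
$\frac{1}{A + \frac{1}{q - 4411569}} = \frac{1}{- \frac{2632677}{452} + \frac{1}{2316506 - 4411569}} = \frac{1}{- \frac{2632677}{452} + \frac{1}{-2095063}} = \frac{1}{- \frac{2632677}{452} - \frac{1}{2095063}} = \frac{1}{- \frac{5515624174103}{946968476}} = - \frac{946968476}{5515624174103}$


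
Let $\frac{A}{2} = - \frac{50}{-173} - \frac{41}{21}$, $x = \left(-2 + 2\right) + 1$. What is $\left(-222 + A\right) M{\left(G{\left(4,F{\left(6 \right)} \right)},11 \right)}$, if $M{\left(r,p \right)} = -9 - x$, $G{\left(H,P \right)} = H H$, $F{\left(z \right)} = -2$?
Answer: $\frac{8186120}{3633} \approx 2253.3$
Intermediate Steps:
$x = 1$ ($x = 0 + 1 = 1$)
$G{\left(H,P \right)} = H^{2}$
$M{\left(r,p \right)} = -10$ ($M{\left(r,p \right)} = -9 - 1 = -10$)
$A = - \frac{12086}{3633}$ ($A = 2 \left(- \frac{50}{-173} - \frac{41}{21}\right) = 2 \left(\left(-50\right) \left(- \frac{1}{173}\right) - \frac{41}{21}\right) = 2 \left(\frac{50}{173} - \frac{41}{21}\right) = 2 \left(- \frac{6043}{3633}\right) = - \frac{12086}{3633} \approx -3.3267$)
$\left(-222 + A\right) M{\left(G{\left(4,F{\left(6 \right)} \right)},11 \right)} = \left(-222 - \frac{12086}{3633}\right) \left(-10\right) = \left(- \frac{818612}{3633}\right) \left(-10\right) = \frac{8186120}{3633}$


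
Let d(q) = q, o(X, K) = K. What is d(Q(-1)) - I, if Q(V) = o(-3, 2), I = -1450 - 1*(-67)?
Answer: 1385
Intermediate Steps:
I = -1383 (I = -1450 + 67 = -1383)
Q(V) = 2
d(Q(-1)) - I = 2 - 1*(-1383) = 2 + 1383 = 1385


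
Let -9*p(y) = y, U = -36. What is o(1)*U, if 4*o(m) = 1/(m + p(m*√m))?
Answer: -81/8 ≈ -10.125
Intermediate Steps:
p(y) = -y/9
o(m) = 1/(4*(m - m^(3/2)/9)) (o(m) = 1/(4*(m - m*√m/9)) = 1/(4*(m - m^(3/2)/9)))
o(1)*U = (9/(4*(-1^(3/2) + 9*1)))*(-36) = (9/(4*(-1*1 + 9)))*(-36) = (9/(4*(-1 + 9)))*(-36) = ((9/4)/8)*(-36) = ((9/4)*(⅛))*(-36) = (9/32)*(-36) = -81/8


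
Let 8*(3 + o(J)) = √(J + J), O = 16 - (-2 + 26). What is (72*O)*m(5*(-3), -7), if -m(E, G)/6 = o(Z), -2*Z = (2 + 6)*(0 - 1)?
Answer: -10368 + 864*√2 ≈ -9146.1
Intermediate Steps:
Z = 4 (Z = -(2 + 6)*(0 - 1)/2 = -4*(-1) = -½*(-8) = 4)
O = -8 (O = 16 - 1*24 = 16 - 24 = -8)
o(J) = -3 + √2*√J/8 (o(J) = -3 + √(J + J)/8 = -3 + √(2*J)/8 = -3 + (√2*√J)/8 = -3 + √2*√J/8)
m(E, G) = 18 - 3*√2/2 (m(E, G) = -6*(-3 + √2*√4/8) = -6*(-3 + (⅛)*√2*2) = -6*(-3 + √2/4) = 18 - 3*√2/2)
(72*O)*m(5*(-3), -7) = (72*(-8))*(18 - 3*√2/2) = -576*(18 - 3*√2/2) = -10368 + 864*√2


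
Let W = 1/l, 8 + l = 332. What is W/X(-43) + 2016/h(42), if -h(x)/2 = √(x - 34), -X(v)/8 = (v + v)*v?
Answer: -1/9585216 - 252*√2 ≈ -356.38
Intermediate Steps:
l = 324 (l = -8 + 332 = 324)
X(v) = -16*v² (X(v) = -8*(v + v)*v = -8*2*v*v = -16*v²)
h(x) = -2*√(-34 + x) (h(x) = -2*√(x - 34) = -2*√(-34 + x))
W = 1/324 ≈ 0.0030864
W/X(-43) + 2016/h(42) = 1/(324*((-16*(-43)²))) + 2016/((-2*√(-34 + 42))) = 1/(324*((-16*1849))) + 2016/((-4*√2)) = (1/324)/(-29584) + 2016/((-4*√2)) = (1/324)*(-1/29584) + 2016/((-4*√2)) = -1/9585216 + 2016*(-√2/8) = -1/9585216 - 252*√2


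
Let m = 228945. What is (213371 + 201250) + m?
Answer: 643566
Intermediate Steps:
(213371 + 201250) + m = (213371 + 201250) + 228945 = 414621 + 228945 = 643566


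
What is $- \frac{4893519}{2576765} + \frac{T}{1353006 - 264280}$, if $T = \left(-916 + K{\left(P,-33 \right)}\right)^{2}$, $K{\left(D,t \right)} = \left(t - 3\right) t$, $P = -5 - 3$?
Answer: $- \frac{2568530992517}{1402695525695} \approx -1.8311$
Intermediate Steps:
$P = -8$ ($P = -5 - 3 = -8$)
$K{\left(D,t \right)} = t \left(-3 + t\right)$ ($K{\left(D,t \right)} = \left(-3 + t\right) t = t \left(-3 + t\right)$)
$T = 73984$ ($T = \left(-916 - 33 \left(-3 - 33\right)\right)^{2} = \left(-916 - -1188\right)^{2} = \left(-916 + 1188\right)^{2} = 272^{2} = 73984$)
$- \frac{4893519}{2576765} + \frac{T}{1353006 - 264280} = - \frac{4893519}{2576765} + \frac{73984}{1353006 - 264280} = \left(-4893519\right) \frac{1}{2576765} + \frac{73984}{1088726} = - \frac{4893519}{2576765} + 73984 \cdot \frac{1}{1088726} = - \frac{4893519}{2576765} + \frac{36992}{544363} = - \frac{2568530992517}{1402695525695}$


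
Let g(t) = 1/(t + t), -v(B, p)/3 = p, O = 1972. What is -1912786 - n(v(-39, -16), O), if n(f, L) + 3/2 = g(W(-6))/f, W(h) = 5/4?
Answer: -229534141/120 ≈ -1.9128e+6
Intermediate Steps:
v(B, p) = -3*p
W(h) = 5/4 (W(h) = 5*(1/4) = 5/4)
g(t) = 1/(2*t)
n(f, L) = -3/2 + 2/(5*f) (n(f, L) = -3/2 + (1/(2*(5/4)))/f = -3/2 + ((1/2)*(4/5))/f = -3/2 + 2/(5*f))
-1912786 - n(v(-39, -16), O) = -1912786 - (4 - (-45)*(-16))/(10*((-3*(-16)))) = -1912786 - (4 - 15*48)/(10*48) = -1912786 - (4 - 720)/(10*48) = -1912786 - (-716)/(10*48) = -1912786 - 1*(-179/120) = -1912786 + 179/120 = -229534141/120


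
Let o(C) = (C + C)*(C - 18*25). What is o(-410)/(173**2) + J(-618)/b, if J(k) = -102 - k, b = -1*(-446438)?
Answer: 157421760482/6680721451 ≈ 23.564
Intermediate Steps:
o(C) = 2*C*(-450 + C) (o(C) = (2*C)*(C - 450) = (2*C)*(-450 + C) = 2*C*(-450 + C))
b = 446438
o(-410)/(173**2) + J(-618)/b = (2*(-410)*(-450 - 410))/(173**2) + (-102 - 1*(-618))/446438 = (2*(-410)*(-860))/29929 + (-102 + 618)*(1/446438) = 705200*(1/29929) + 516*(1/446438) = 705200/29929 + 258/223219 = 157421760482/6680721451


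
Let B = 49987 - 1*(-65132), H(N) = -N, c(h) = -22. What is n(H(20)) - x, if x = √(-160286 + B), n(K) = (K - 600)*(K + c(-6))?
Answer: 26040 - 31*I*√47 ≈ 26040.0 - 212.53*I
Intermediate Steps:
n(K) = (-600 + K)*(-22 + K) (n(K) = (K - 600)*(K - 22) = (-600 + K)*(-22 + K))
B = 115119 (B = 49987 + 65132 = 115119)
x = 31*I*√47 (x = √(-160286 + 115119) = √(-45167) = 31*I*√47 ≈ 212.53*I)
n(H(20)) - x = (13200 + (-1*20)² - (-622)*20) - 31*I*√47 = (13200 + (-20)² - 622*(-20)) - 31*I*√47 = (13200 + 400 + 12440) - 31*I*√47 = 26040 - 31*I*√47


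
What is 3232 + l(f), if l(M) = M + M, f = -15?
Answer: 3202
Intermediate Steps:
l(M) = 2*M
3232 + l(f) = 3232 + 2*(-15) = 3232 - 30 = 3202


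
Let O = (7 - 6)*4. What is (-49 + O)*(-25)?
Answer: 1125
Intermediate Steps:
O = 4 (O = 1*4 = 4)
(-49 + O)*(-25) = (-49 + 4)*(-25) = -45*(-25) = 1125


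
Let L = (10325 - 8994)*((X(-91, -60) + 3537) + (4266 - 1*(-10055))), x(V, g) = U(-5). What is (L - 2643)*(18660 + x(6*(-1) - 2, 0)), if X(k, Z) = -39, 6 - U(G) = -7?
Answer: 442819850158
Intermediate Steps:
U(G) = 13 (U(G) = 6 - 1*(-7) = 6 + 7 = 13)
x(V, g) = 13
L = 23717089 (L = (10325 - 8994)*((-39 + 3537) + (4266 - 1*(-10055))) = 1331*(3498 + (4266 + 10055)) = 1331*(3498 + 14321) = 1331*17819 = 23717089)
(L - 2643)*(18660 + x(6*(-1) - 2, 0)) = (23717089 - 2643)*(18660 + 13) = 23714446*18673 = 442819850158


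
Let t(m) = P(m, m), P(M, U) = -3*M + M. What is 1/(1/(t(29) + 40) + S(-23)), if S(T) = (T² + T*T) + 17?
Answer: 18/19349 ≈ 0.00093028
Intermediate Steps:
P(M, U) = -2*M
t(m) = -2*m
S(T) = 17 + 2*T² (S(T) = (T² + T²) + 17 = 2*T² + 17 = 17 + 2*T²)
1/(1/(t(29) + 40) + S(-23)) = 1/(1/(-2*29 + 40) + (17 + 2*(-23)²)) = 1/(1/(-58 + 40) + (17 + 2*529)) = 1/(1/(-18) + (17 + 1058)) = 1/(-1/18 + 1075) = 1/(19349/18) = 18/19349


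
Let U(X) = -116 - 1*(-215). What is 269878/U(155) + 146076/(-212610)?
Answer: 9560716676/3508065 ≈ 2725.4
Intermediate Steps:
U(X) = 99 (U(X) = -116 + 215 = 99)
269878/U(155) + 146076/(-212610) = 269878/99 + 146076/(-212610) = 269878*(1/99) + 146076*(-1/212610) = 269878/99 - 24346/35435 = 9560716676/3508065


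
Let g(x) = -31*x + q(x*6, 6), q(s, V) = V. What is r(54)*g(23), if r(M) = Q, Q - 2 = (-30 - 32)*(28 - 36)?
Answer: -352086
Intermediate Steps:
Q = 498 (Q = 2 + (-30 - 32)*(28 - 36) = 2 - 62*(-8) = 2 + 496 = 498)
r(M) = 498
g(x) = 6 - 31*x (g(x) = -31*x + 6 = 6 - 31*x)
r(54)*g(23) = 498*(6 - 31*23) = 498*(6 - 713) = 498*(-707) = -352086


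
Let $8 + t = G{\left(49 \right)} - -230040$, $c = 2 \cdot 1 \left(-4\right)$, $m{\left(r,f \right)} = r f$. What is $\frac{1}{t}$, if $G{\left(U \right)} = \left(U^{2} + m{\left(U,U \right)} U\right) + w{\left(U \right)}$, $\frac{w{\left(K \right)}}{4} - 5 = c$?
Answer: $\frac{1}{350070} \approx 2.8566 \cdot 10^{-6}$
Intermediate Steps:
$m{\left(r,f \right)} = f r$
$c = -8$ ($c = 2 \left(-4\right) = -8$)
$w{\left(K \right)} = -12$ ($w{\left(K \right)} = 20 + 4 \left(-8\right) = 20 - 32 = -12$)
$G{\left(U \right)} = -12 + U^{2} + U^{3}$ ($G{\left(U \right)} = \left(U^{2} + U U U\right) - 12 = \left(U^{2} + U^{2} U\right) - 12 = \left(U^{2} + U^{3}\right) - 12 = -12 + U^{2} + U^{3}$)
$t = 350070$ ($t = -8 + \left(\left(-12 + 49^{2} + 49^{3}\right) - -230040\right) = -8 + \left(\left(-12 + 2401 + 117649\right) + 230040\right) = -8 + \left(120038 + 230040\right) = -8 + 350078 = 350070$)
$\frac{1}{t} = \frac{1}{350070}$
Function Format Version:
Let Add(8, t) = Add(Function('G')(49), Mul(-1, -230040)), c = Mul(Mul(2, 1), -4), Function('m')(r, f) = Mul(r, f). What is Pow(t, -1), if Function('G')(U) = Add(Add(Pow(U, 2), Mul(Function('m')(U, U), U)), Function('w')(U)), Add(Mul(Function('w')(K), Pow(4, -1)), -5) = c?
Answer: Rational(1, 350070) ≈ 2.8566e-6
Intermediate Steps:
Function('m')(r, f) = Mul(f, r)
c = -8 (c = Mul(2, -4) = -8)
Function('w')(K) = -12 (Function('w')(K) = Add(20, Mul(4, -8)) = Add(20, -32) = -12)
Function('G')(U) = Add(-12, Pow(U, 2), Pow(U, 3)) (Function('G')(U) = Add(Add(Pow(U, 2), Mul(Mul(U, U), U)), -12) = Add(Add(Pow(U, 2), Mul(Pow(U, 2), U)), -12) = Add(Add(Pow(U, 2), Pow(U, 3)), -12) = Add(-12, Pow(U, 2), Pow(U, 3)))
t = 350070 (t = Add(-8, Add(Add(-12, Pow(49, 2), Pow(49, 3)), Mul(-1, -230040))) = Add(-8, Add(Add(-12, 2401, 117649), 230040)) = Add(-8, Add(120038, 230040)) = Add(-8, 350078) = 350070)
Pow(t, -1) = Pow(350070, -1) = Rational(1, 350070)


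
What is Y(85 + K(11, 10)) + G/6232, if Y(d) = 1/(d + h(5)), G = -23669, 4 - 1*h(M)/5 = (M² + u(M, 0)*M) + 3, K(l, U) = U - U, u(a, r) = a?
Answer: -474159/124640 ≈ -3.8042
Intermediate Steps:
K(l, U) = 0
h(M) = 5 - 10*M² (h(M) = 20 - 5*((M² + M*M) + 3) = 20 - 5*((M² + M²) + 3) = 20 - 5*(2*M² + 3) = 20 - 5*(3 + 2*M²) = 20 + (-15 - 10*M²) = 5 - 10*M²)
Y(d) = 1/(-245 + d) (Y(d) = 1/(d + (5 - 10*5²)) = 1/(d + (5 - 10*25)) = 1/(d + (5 - 250)) = 1/(d - 245) = 1/(-245 + d))
Y(85 + K(11, 10)) + G/6232 = 1/(-245 + (85 + 0)) - 23669/6232 = 1/(-245 + 85) - 23669*1/6232 = 1/(-160) - 23669/6232 = -1/160 - 23669/6232 = -474159/124640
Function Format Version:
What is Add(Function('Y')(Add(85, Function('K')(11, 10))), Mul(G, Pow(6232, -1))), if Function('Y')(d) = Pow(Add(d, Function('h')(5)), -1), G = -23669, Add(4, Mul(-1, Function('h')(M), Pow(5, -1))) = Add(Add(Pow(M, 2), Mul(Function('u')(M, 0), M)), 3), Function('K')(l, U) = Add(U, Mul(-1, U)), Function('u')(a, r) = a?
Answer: Rational(-474159, 124640) ≈ -3.8042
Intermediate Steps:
Function('K')(l, U) = 0
Function('h')(M) = Add(5, Mul(-10, Pow(M, 2))) (Function('h')(M) = Add(20, Mul(-5, Add(Add(Pow(M, 2), Mul(M, M)), 3))) = Add(20, Mul(-5, Add(Add(Pow(M, 2), Pow(M, 2)), 3))) = Add(20, Mul(-5, Add(Mul(2, Pow(M, 2)), 3))) = Add(20, Mul(-5, Add(3, Mul(2, Pow(M, 2))))) = Add(20, Add(-15, Mul(-10, Pow(M, 2)))) = Add(5, Mul(-10, Pow(M, 2))))
Function('Y')(d) = Pow(Add(-245, d), -1) (Function('Y')(d) = Pow(Add(d, Add(5, Mul(-10, Pow(5, 2)))), -1) = Pow(Add(d, Add(5, Mul(-10, 25))), -1) = Pow(Add(d, Add(5, -250)), -1) = Pow(Add(d, -245), -1) = Pow(Add(-245, d), -1))
Add(Function('Y')(Add(85, Function('K')(11, 10))), Mul(G, Pow(6232, -1))) = Add(Pow(Add(-245, Add(85, 0)), -1), Mul(-23669, Pow(6232, -1))) = Add(Pow(Add(-245, 85), -1), Mul(-23669, Rational(1, 6232))) = Add(Pow(-160, -1), Rational(-23669, 6232)) = Add(Rational(-1, 160), Rational(-23669, 6232)) = Rational(-474159, 124640)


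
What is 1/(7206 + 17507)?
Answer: 1/24713 ≈ 4.0465e-5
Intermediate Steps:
1/(7206 + 17507) = 1/24713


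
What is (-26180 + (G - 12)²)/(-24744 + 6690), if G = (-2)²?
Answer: 13058/9027 ≈ 1.4465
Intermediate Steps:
G = 4
(-26180 + (G - 12)²)/(-24744 + 6690) = (-26180 + (4 - 12)²)/(-24744 + 6690) = (-26180 + (-8)²)/(-18054) = (-26180 + 64)*(-1/18054) = -26116*(-1/18054) = 13058/9027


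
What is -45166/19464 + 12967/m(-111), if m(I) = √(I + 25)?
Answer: -22583/9732 - 12967*I*√86/86 ≈ -2.3205 - 1398.3*I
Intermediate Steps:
m(I) = √(25 + I)
-45166/19464 + 12967/m(-111) = -45166/19464 + 12967/(√(25 - 111)) = -45166*1/19464 + 12967/(√(-86)) = -22583/9732 + 12967/((I*√86)) = -22583/9732 + 12967*(-I*√86/86) = -22583/9732 - 12967*I*√86/86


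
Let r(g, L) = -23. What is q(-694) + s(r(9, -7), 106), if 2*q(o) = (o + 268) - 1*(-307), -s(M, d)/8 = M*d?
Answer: 38889/2 ≈ 19445.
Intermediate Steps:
s(M, d) = -8*M*d
q(o) = 575/2 + o/2 (q(o) = ((o + 268) - 1*(-307))/2 = ((268 + o) + 307)/2 = (575 + o)/2 = 575/2 + o/2)
q(-694) + s(r(9, -7), 106) = (575/2 + (½)*(-694)) - 8*(-23)*106 = (575/2 - 347) + 19504 = -119/2 + 19504 = 38889/2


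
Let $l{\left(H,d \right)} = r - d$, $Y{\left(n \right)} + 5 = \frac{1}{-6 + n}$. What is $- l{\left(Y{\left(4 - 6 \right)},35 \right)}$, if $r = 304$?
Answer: $-269$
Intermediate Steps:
$Y{\left(n \right)} = -5 + \frac{1}{-6 + n}$
$l{\left(H,d \right)} = 304 - d$
$- l{\left(Y{\left(4 - 6 \right)},35 \right)} = - (304 - 35) = \left(-1\right) 269 = -269$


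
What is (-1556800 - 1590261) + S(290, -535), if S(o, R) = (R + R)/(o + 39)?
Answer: -1035384139/329 ≈ -3.1471e+6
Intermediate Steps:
S(o, R) = 2*R/(39 + o) (S(o, R) = (2*R)/(39 + o) = 2*R/(39 + o))
(-1556800 - 1590261) + S(290, -535) = (-1556800 - 1590261) + 2*(-535)/(39 + 290) = -3147061 + 2*(-535)/329 = -3147061 + 2*(-535)*(1/329) = -3147061 - 1070/329 = -1035384139/329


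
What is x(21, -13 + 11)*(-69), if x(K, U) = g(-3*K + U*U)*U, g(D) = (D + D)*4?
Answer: -65136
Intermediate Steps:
g(D) = 8*D (g(D) = (2*D)*4 = 8*D)
x(K, U) = U*(-24*K + 8*U²) (x(K, U) = (8*(-3*K + U*U))*U = (8*(-3*K + U²))*U = (8*(U² - 3*K))*U = (-24*K + 8*U²)*U = U*(-24*K + 8*U²))
x(21, -13 + 11)*(-69) = (8*(-13 + 11)*((-13 + 11)² - 3*21))*(-69) = (8*(-2)*((-2)² - 63))*(-69) = (8*(-2)*(4 - 63))*(-69) = (8*(-2)*(-59))*(-69) = 944*(-69) = -65136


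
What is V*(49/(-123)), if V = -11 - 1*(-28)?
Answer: -833/123 ≈ -6.7724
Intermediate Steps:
V = 17 (V = -11 + 28 = 17)
V*(49/(-123)) = 17*(49/(-123)) = 17*(49*(-1/123)) = 17*(-49/123) = -833/123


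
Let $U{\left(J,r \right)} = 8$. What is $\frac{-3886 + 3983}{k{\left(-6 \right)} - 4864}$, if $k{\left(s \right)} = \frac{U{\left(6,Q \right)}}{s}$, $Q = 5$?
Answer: $- \frac{291}{14596} \approx -0.019937$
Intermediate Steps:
$k{\left(s \right)} = \frac{8}{s}$
$\frac{-3886 + 3983}{k{\left(-6 \right)} - 4864} = \frac{-3886 + 3983}{\frac{8}{-6} - 4864} = \frac{97}{8 \left(- \frac{1}{6}\right) - 4864} = \frac{97}{- \frac{4}{3} - 4864} = \frac{97}{- \frac{14596}{3}} = 97 \left(- \frac{3}{14596}\right) = - \frac{291}{14596}$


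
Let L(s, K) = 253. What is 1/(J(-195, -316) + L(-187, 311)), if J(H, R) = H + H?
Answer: -1/137 ≈ -0.0072993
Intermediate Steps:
J(H, R) = 2*H
1/(J(-195, -316) + L(-187, 311)) = 1/(2*(-195) + 253) = 1/(-390 + 253) = 1/(-137) = -1/137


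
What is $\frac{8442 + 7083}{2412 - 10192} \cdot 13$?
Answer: $- \frac{40365}{1556} \approx -25.942$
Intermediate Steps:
$\frac{8442 + 7083}{2412 - 10192} \cdot 13 = \frac{15525}{-7780} \cdot 13 = 15525 \left(- \frac{1}{7780}\right) 13 = \left(- \frac{3105}{1556}\right) 13 = - \frac{40365}{1556}$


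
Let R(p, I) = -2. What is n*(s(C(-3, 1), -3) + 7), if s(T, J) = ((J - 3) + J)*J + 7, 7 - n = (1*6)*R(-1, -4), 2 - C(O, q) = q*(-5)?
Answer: 779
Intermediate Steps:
C(O, q) = 2 + 5*q (C(O, q) = 2 - q*(-5) = 2 - (-5)*q = 2 + 5*q)
n = 19 (n = 7 - 1*6*(-2) = 7 - 6*(-2) = 7 - 1*(-12) = 7 + 12 = 19)
s(T, J) = 7 + J*(-3 + 2*J) (s(T, J) = ((-3 + J) + J)*J + 7 = (-3 + 2*J)*J + 7 = J*(-3 + 2*J) + 7 = 7 + J*(-3 + 2*J))
n*(s(C(-3, 1), -3) + 7) = 19*((7 - 3*(-3) + 2*(-3)²) + 7) = 19*((7 + 9 + 2*9) + 7) = 19*((7 + 9 + 18) + 7) = 19*(34 + 7) = 19*41 = 779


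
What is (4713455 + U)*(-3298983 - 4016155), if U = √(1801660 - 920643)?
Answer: -34479573781790 - 7315138*√881017 ≈ -3.4486e+13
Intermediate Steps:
U = √881017 ≈ 938.63
(4713455 + U)*(-3298983 - 4016155) = (4713455 + √881017)*(-3298983 - 4016155) = (4713455 + √881017)*(-7315138) = -34479573781790 - 7315138*√881017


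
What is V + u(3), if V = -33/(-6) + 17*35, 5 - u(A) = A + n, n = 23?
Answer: 1159/2 ≈ 579.50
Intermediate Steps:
u(A) = -18 - A (u(A) = 5 - (A + 23) = 5 - (23 + A) = 5 + (-23 - A) = -18 - A)
V = 1201/2 (V = -33*(-⅙) + 595 = 11/2 + 595 = 1201/2 ≈ 600.50)
V + u(3) = 1201/2 + (-18 - 1*3) = 1201/2 + (-18 - 3) = 1201/2 - 21 = 1159/2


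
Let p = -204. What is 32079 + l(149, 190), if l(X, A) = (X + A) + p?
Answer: 32214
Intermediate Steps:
l(X, A) = -204 + A + X (l(X, A) = (X + A) - 204 = (A + X) - 204 = -204 + A + X)
32079 + l(149, 190) = 32079 + (-204 + 190 + 149) = 32079 + 135 = 32214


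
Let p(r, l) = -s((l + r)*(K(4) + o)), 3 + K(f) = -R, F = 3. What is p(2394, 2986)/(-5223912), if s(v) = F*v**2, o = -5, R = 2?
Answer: 361805000/217663 ≈ 1662.2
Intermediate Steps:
K(f) = -5 (K(f) = -3 - 1*2 = -3 - 2 = -5)
s(v) = 3*v**2
p(r, l) = -3*(-10*l - 10*r)**2 (p(r, l) = -3*((l + r)*(-5 - 5))**2 = -3*((l + r)*(-10))**2 = -3*(-10*l - 10*r)**2)
p(2394, 2986)/(-5223912) = -300*(2986 + 2394)**2/(-5223912) = -300*5380**2*(-1/5223912) = -300*28944400*(-1/5223912) = -8683320000*(-1/5223912) = 361805000/217663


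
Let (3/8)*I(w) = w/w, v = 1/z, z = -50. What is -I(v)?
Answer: -8/3 ≈ -2.6667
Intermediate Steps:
v = -1/50 (v = 1/(-50) = -1/50 ≈ -0.020000)
I(w) = 8/3 (I(w) = 8*(w/w)/3 = (8/3)*1 = 8/3)
-I(v) = -1*8/3 = -8/3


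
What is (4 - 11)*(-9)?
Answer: 63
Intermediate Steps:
(4 - 11)*(-9) = -7*(-9) = 63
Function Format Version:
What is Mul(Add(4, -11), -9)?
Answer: 63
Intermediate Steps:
Mul(Add(4, -11), -9) = Mul(-7, -9) = 63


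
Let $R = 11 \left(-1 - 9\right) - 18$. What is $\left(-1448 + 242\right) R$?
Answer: $154368$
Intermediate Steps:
$R = -128$ ($R = 11 \left(-10\right) - 18 = -110 - 18 = -128$)
$\left(-1448 + 242\right) R = \left(-1448 + 242\right) \left(-128\right) = \left(-1206\right) \left(-128\right) = 154368$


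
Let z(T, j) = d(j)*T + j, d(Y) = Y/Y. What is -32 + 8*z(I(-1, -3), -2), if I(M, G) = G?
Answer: -72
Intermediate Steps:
d(Y) = 1
z(T, j) = T + j (z(T, j) = 1*T + j = T + j)
-32 + 8*z(I(-1, -3), -2) = -32 + 8*(-3 - 2) = -32 + 8*(-5) = -32 - 40 = -72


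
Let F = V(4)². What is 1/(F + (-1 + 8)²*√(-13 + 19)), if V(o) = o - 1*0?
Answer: -8/7075 + 49*√6/14150 ≈ 0.0073516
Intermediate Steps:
V(o) = o (V(o) = o + 0 = o)
F = 16 (F = 4² = 16)
1/(F + (-1 + 8)²*√(-13 + 19)) = 1/(16 + (-1 + 8)²*√(-13 + 19)) = 1/(16 + 7²*√6) = 1/(16 + 49*√6)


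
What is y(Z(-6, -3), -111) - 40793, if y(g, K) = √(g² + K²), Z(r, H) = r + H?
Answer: -40793 + 3*√1378 ≈ -40682.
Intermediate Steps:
Z(r, H) = H + r
y(g, K) = √(K² + g²)
y(Z(-6, -3), -111) - 40793 = √((-111)² + (-3 - 6)²) - 40793 = √(12321 + (-9)²) - 40793 = √(12321 + 81) - 40793 = √12402 - 40793 = 3*√1378 - 40793 = -40793 + 3*√1378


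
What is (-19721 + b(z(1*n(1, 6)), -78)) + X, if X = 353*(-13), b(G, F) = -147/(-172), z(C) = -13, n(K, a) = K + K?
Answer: -4181173/172 ≈ -24309.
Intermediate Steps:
n(K, a) = 2*K
b(G, F) = 147/172 (b(G, F) = -147*(-1/172) = 147/172)
X = -4589
(-19721 + b(z(1*n(1, 6)), -78)) + X = (-19721 + 147/172) - 4589 = -3391865/172 - 4589 = -4181173/172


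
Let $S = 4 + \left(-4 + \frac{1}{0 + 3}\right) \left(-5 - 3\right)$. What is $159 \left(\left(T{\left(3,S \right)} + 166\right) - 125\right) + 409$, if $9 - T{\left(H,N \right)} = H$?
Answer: $7882$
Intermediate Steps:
$S = \frac{100}{3}$ ($S = 4 + \left(-4 + \frac{1}{3}\right) \left(-8\right) = 4 - - \frac{88}{3} = 4 + \frac{88}{3} = \frac{100}{3} \approx 33.333$)
$T{\left(H,N \right)} = 9 - H$
$159 \left(\left(T{\left(3,S \right)} + 166\right) - 125\right) + 409 = 159 \left(\left(\left(9 - 3\right) + 166\right) - 125\right) + 409 = 159 \left(\left(6 + 166\right) - 125\right) + 409 = 159 \left(172 - 125\right) + 409 = 159 \cdot 47 + 409 = 7473 + 409 = 7882$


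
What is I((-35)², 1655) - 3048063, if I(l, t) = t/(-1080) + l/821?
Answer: -540531307319/177336 ≈ -3.0481e+6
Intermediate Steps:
I(l, t) = -t/1080 + l/821 (I(l, t) = t*(-1/1080) + l*(1/821) = -t/1080 + l/821)
I((-35)², 1655) - 3048063 = (-1/1080*1655 + (1/821)*(-35)²) - 3048063 = (-331/216 + (1/821)*1225) - 3048063 = (-331/216 + 1225/821) - 3048063 = -7151/177336 - 3048063 = -540531307319/177336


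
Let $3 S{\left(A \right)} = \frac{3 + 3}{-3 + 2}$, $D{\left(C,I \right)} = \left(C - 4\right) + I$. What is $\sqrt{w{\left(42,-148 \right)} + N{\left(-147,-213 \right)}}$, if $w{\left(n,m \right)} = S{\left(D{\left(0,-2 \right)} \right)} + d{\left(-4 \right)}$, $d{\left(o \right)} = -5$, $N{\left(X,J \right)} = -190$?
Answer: $i \sqrt{197} \approx 14.036 i$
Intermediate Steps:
$D{\left(C,I \right)} = -4 + C + I$ ($D{\left(C,I \right)} = \left(-4 + C\right) + I = -4 + C + I$)
$S{\left(A \right)} = -2$ ($S{\left(A \right)} = \frac{\left(3 + 3\right) \frac{1}{-3 + 2}}{3} = \frac{6 \frac{1}{-1}}{3} = \frac{6 \left(-1\right)}{3} = \frac{1}{3} \left(-6\right) = -2$)
$w{\left(n,m \right)} = -7$ ($w{\left(n,m \right)} = -2 - 5 = -7$)
$\sqrt{w{\left(42,-148 \right)} + N{\left(-147,-213 \right)}} = \sqrt{-7 - 190} = \sqrt{-197} = i \sqrt{197}$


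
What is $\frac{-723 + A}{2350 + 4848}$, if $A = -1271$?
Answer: $- \frac{997}{3599} \approx -0.27702$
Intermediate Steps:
$\frac{-723 + A}{2350 + 4848} = \frac{-723 - 1271}{2350 + 4848} = - \frac{1994}{7198} = \left(-1994\right) \frac{1}{7198} = - \frac{997}{3599}$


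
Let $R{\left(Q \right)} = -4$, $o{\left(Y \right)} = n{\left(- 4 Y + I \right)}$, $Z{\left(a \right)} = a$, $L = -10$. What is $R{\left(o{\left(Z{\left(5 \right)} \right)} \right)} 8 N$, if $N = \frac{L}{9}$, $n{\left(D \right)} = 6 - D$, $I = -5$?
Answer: $\frac{320}{9} \approx 35.556$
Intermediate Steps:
$o{\left(Y \right)} = 11 + 4 Y$ ($o{\left(Y \right)} = 6 - \left(- 4 Y - 5\right) = 6 - \left(-5 - 4 Y\right) = 6 + \left(5 + 4 Y\right) = 11 + 4 Y$)
$N = - \frac{10}{9} \approx -1.1111$
$R{\left(o{\left(Z{\left(5 \right)} \right)} \right)} 8 N = \left(-4\right) 8 \left(- \frac{10}{9}\right) = \left(-32\right) \left(- \frac{10}{9}\right) = \frac{320}{9}$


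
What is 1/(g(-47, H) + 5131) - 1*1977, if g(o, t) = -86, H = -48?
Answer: -9973964/5045 ≈ -1977.0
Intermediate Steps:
1/(g(-47, H) + 5131) - 1*1977 = 1/(-86 + 5131) - 1*1977 = 1/5045 - 1977 = -9973964/5045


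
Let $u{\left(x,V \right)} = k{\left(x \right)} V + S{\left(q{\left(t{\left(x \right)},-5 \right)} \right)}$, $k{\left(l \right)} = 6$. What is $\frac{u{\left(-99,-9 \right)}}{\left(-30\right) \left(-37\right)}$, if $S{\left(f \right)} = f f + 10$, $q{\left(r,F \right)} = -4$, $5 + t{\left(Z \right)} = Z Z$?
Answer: $- \frac{14}{555} \approx -0.025225$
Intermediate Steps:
$t{\left(Z \right)} = -5 + Z^{2}$ ($t{\left(Z \right)} = -5 + Z Z = -5 + Z^{2}$)
$S{\left(f \right)} = 10 + f^{2}$ ($S{\left(f \right)} = f^{2} + 10 = 10 + f^{2}$)
$u{\left(x,V \right)} = 26 + 6 V$ ($u{\left(x,V \right)} = 6 V + \left(10 + \left(-4\right)^{2}\right) = 6 V + \left(10 + 16\right) = 6 V + 26 = 26 + 6 V$)
$\frac{u{\left(-99,-9 \right)}}{\left(-30\right) \left(-37\right)} = \frac{26 + 6 \left(-9\right)}{\left(-30\right) \left(-37\right)} = \frac{26 - 54}{1110} = \left(-28\right) \frac{1}{1110} = - \frac{14}{555}$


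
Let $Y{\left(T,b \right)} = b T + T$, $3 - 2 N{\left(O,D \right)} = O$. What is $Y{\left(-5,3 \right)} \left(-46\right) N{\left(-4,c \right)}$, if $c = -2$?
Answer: $3220$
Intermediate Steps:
$N{\left(O,D \right)} = \frac{3}{2} - \frac{O}{2}$
$Y{\left(T,b \right)} = T + T b$ ($Y{\left(T,b \right)} = T b + T = T + T b$)
$Y{\left(-5,3 \right)} \left(-46\right) N{\left(-4,c \right)} = - 5 \left(1 + 3\right) \left(-46\right) \left(\frac{3}{2} - -2\right) = \left(-5\right) 4 \left(-46\right) \left(\frac{3}{2} + 2\right) = \left(-20\right) \left(-46\right) \frac{7}{2} = 920 \cdot \frac{7}{2} = 3220$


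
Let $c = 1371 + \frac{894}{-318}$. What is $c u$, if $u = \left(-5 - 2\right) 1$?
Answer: $- \frac{507598}{53} \approx -9577.3$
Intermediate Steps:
$u = -7$ ($u = \left(-7\right) 1 = -7$)
$c = \frac{72514}{53}$ ($c = 1371 + 894 \left(- \frac{1}{318}\right) = 1371 - \frac{149}{53} = \frac{72514}{53} \approx 1368.2$)
$c u = \frac{72514}{53} \left(-7\right) = - \frac{507598}{53}$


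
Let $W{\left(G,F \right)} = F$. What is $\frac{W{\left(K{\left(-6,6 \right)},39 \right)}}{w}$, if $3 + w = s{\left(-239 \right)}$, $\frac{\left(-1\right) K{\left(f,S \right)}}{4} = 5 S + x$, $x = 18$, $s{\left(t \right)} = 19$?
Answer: $\frac{39}{16} \approx 2.4375$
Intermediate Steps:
$K{\left(f,S \right)} = -72 - 20 S$ ($K{\left(f,S \right)} = - 4 \left(5 S + 18\right) = - 4 \left(18 + 5 S\right) = -72 - 20 S$)
$w = 16$ ($w = -3 + 19 = 16$)
$\frac{W{\left(K{\left(-6,6 \right)},39 \right)}}{w} = \frac{39}{16}$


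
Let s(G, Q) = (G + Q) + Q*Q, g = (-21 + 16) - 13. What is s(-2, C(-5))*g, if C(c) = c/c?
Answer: 0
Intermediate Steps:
C(c) = 1
g = -18 (g = -5 - 13 = -18)
s(G, Q) = G + Q + Q² (s(G, Q) = (G + Q) + Q² = G + Q + Q²)
s(-2, C(-5))*g = (-2 + 1 + 1²)*(-18) = (-2 + 1 + 1)*(-18) = 0*(-18) = 0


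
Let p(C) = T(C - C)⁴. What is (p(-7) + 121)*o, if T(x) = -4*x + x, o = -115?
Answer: -13915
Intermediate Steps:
T(x) = -3*x
p(C) = 0 (p(C) = (-3*(C - C))⁴ = (-3*0)⁴ = 0⁴ = 0)
(p(-7) + 121)*o = (0 + 121)*(-115) = 121*(-115) = -13915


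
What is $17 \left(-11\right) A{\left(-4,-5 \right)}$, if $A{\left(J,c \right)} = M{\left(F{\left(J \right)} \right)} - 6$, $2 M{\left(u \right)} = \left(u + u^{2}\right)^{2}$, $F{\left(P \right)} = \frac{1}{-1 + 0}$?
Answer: $1122$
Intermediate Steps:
$F{\left(P \right)} = -1$ ($F{\left(P \right)} = \frac{1}{-1} = -1$)
$M{\left(u \right)} = \frac{\left(u + u^{2}\right)^{2}}{2}$
$A{\left(J,c \right)} = -6$ ($A{\left(J,c \right)} = \frac{\left(-1\right)^{2} \left(1 - 1\right)^{2}}{2} - 6 = \frac{1}{2} \cdot 1 \cdot 0^{2} - 6 = \frac{1}{2} \cdot 1 \cdot 0 - 6 = 0 - 6 = -6$)
$17 \left(-11\right) A{\left(-4,-5 \right)} = 17 \left(-11\right) \left(-6\right) = \left(-187\right) \left(-6\right) = 1122$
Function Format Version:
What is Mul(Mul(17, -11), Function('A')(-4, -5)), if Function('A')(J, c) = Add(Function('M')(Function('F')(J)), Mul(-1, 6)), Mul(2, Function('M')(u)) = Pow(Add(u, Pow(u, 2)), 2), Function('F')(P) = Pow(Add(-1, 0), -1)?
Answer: 1122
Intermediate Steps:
Function('F')(P) = -1 (Function('F')(P) = Pow(-1, -1) = -1)
Function('M')(u) = Mul(Rational(1, 2), Pow(Add(u, Pow(u, 2)), 2))
Function('A')(J, c) = -6 (Function('A')(J, c) = Add(Mul(Rational(1, 2), Pow(-1, 2), Pow(Add(1, -1), 2)), Mul(-1, 6)) = Add(Mul(Rational(1, 2), 1, Pow(0, 2)), -6) = Add(Mul(Rational(1, 2), 1, 0), -6) = Add(0, -6) = -6)
Mul(Mul(17, -11), Function('A')(-4, -5)) = Mul(Mul(17, -11), -6) = Mul(-187, -6) = 1122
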